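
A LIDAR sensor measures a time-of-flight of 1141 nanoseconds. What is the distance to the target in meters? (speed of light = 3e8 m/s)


tof = 1141 ns = 1.141e-06 s
dist = c * tof / 2
= 3e8 * 1.141e-06 / 2
= 171.15 m


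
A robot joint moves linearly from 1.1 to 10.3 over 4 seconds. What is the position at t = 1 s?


s = t/T = 1/4 = 0.25
p(t) = p0 + (pf-p0)*s
= 1.1 + (10.3 - 1.1) * 0.25
= 3.4


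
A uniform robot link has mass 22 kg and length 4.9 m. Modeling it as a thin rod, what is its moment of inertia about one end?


I = (1/3) * m * L^2
= (1/3) * 22 * 4.9^2
= 0.333333 * 22 * 24.01
= 176.0733 kg*m^2


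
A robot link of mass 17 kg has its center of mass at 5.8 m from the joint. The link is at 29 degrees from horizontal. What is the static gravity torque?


tau = m*g*L*cos(angle)
= 17 * 9.81 * 5.8 * cos(29 deg)
= 17 * 9.81 * 5.8 * 0.8746
= 845.9899 Nm


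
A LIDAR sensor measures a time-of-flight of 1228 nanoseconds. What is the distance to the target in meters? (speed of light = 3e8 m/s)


tof = 1228 ns = 1.228e-06 s
dist = c * tof / 2
= 3e8 * 1.228e-06 / 2
= 184.2 m


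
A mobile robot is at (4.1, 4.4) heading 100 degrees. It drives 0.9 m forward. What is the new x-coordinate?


x_new = x0 + d*cos(theta)
= 4.1 + 0.9*cos(100)
= 4.1 + -0.1563
= 3.9437


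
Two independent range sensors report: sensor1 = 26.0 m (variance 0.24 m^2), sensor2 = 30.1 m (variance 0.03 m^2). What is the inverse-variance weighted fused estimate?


w1 = (1/var1) / (1/var1 + 1/var2)
   = 4.1667 / (4.1667 + 33.3333) = 0.1111
w2 = 1 - w1 = 0.8889
fused = w1*s1 + w2*s2 = 2.8889 + 26.7556
= 29.6444 m


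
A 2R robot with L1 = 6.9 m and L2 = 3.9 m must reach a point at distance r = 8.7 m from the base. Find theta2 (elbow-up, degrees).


cos(theta2) = (r^2 - L1^2 - L2^2) / (2*L1*L2)
cos(theta2) = (75.69 - 47.61 - 15.21) / 53.82
cos(theta2) = 0.23913
theta2 = 76.1648 degrees


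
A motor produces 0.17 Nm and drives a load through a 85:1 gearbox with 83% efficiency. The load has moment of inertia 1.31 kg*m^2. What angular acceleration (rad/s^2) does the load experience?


tau_out = tau_motor * N * eta
= 0.17 * 85 * 0.83 = 11.9935 Nm
alpha = tau_out / I = 11.9935 / 1.31
= 9.1553 rad/s^2


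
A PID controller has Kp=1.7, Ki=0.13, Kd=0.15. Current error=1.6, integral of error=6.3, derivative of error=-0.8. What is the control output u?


u = Kp*e + Ki*int(e) + Kd*de/dt
= 1.7*1.6 + 0.13*6.3 + 0.15*(-0.8)
= 2.72 + 0.819 + -0.12
= 3.419


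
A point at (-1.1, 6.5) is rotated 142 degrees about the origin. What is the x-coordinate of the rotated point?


x' = x*cos(theta) - y*sin(theta)
cos(142 deg) = -0.788, sin(142 deg) = 0.6157
x' = -1.1 * -0.788 - 6.5 * 0.6157
= 0.8668 - 4.0018
= -3.135


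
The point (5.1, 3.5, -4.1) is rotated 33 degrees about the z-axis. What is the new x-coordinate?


Rotation about z-axis: x' = x*cos(theta) - y*sin(theta)
= 5.1 * 0.8387 - 3.5 * 0.5446
= 2.371


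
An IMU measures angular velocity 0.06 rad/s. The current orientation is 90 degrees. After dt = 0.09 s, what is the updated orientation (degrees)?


delta_theta = w * dt = 0.06 * 0.09 = 0.0054 rad
= 0.3094 deg
theta_new = 90 + 0.3094 = 90.3094 deg


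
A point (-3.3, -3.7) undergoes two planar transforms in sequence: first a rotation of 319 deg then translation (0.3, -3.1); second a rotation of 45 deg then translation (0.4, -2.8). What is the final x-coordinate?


After transform 1:
x1 = cos(319)*-3.3 - sin(319)*-3.7 + 0.3 = -4.618
y1 = sin(319)*-3.3 + cos(319)*-3.7 + -3.1 = -3.7274
After transform 2:
x2 = cos(45)*-4.618 - sin(45)*-3.7274 + 0.4
= -0.2297


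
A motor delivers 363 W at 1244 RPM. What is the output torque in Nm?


omega = 1244 * 2*pi/60 = 130.2714 rad/s
tau = P / omega = 363 / 130.2714
= 2.7865 Nm


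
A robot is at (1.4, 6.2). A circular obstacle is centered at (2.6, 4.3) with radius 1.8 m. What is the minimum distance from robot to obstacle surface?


center_dist = sqrt((1.4-2.6)^2 + (6.2-4.3)^2)
= sqrt(1.44 + 3.61)
= 2.2472
min_dist = center_dist - radius = 2.2472 - 1.8 = 0.4472 m


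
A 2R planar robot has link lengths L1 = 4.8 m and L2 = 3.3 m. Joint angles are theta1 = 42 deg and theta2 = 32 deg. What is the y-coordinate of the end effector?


Convert angles to radians: theta1 = 0.733, theta2 = 0.5585
y = L1*sin(theta1) + L2*sin(theta1+theta2)
y = 3.2118 + 3.1722
y = 6.384


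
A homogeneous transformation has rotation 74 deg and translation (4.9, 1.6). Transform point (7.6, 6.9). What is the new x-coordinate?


x' = cos(theta)*px - sin(theta)*py + tx
= 0.2756*7.6 - 0.9613*6.9 + 4.9
= 0.3621


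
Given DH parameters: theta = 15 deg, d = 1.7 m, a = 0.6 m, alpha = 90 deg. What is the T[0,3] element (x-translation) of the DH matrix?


T[0,3] = a * cos(theta)
= 0.6 * cos(15 deg)
= 0.6 * 0.9659
= 0.5796


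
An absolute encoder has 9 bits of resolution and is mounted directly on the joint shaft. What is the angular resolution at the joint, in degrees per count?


counts = 2^9 = 512
resolution = 360 / 512
= 0.7031 deg/count


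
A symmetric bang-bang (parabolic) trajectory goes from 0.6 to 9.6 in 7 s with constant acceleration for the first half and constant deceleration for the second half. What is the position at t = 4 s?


Symmetric rest-to-rest: each phase covers (pf-p0)/2 in time T/2. 0.5*a*(T/2)^2 = (pf-p0)/2 => a = 4*(pf-p0)/T^2
a = 4*(9.6-0.6)/7^2 = 0.7347
t = 4 is in the deceleration phase (t > T/2).
p = pf - 0.5*a*(T-t)^2 = 9.6 - 0.5*0.7347*3^2
= 6.2939


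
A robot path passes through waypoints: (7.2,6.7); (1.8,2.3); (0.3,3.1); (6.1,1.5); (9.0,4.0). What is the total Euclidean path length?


Segment lengths:
  seg1 = sqrt((-5.4)^2 + (-4.4)^2) = 6.9656
  seg2 = sqrt((-1.5)^2 + (0.8)^2) = 1.7
  seg3 = sqrt((5.8)^2 + (-1.6)^2) = 6.0166
  seg4 = sqrt((2.9)^2 + (2.5)^2) = 3.8288
Total = 18.5111


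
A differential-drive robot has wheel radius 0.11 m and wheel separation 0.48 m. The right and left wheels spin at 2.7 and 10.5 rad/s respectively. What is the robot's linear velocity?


vR = r*wR = 0.11*2.7 = 0.297 m/s
vL = r*wL = 0.11*10.5 = 1.155 m/s
v = (vR+vL)/2 = 0.726 m/s
omega = (vR-vL)/L = -1.7875 rad/s
linear velocity = 0.726 m/s


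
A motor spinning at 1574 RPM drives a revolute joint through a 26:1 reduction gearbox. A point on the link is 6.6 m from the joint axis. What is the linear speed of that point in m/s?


omega_motor = 1574 * 2*pi/60 = 164.8289 rad/s
omega_joint = omega_motor / 26 = 6.3396 rad/s
v = omega_joint * r = 6.3396 * 6.6
= 41.8412 m/s


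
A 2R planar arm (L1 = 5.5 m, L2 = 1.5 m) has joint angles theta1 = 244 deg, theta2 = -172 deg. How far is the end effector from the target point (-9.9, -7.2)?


End effector via forward kinematics:
x = L1*cos(t1) + L2*cos(t1+t2) = -1.9475
y = L1*sin(t1) + L2*sin(t1+t2) = -3.5168
Distance to target:
d = sqrt((-9.9 - -1.9475)^2 + (-7.2 - -3.5168)^2)
= sqrt(63.242 + 13.5661)
= 8.764 m


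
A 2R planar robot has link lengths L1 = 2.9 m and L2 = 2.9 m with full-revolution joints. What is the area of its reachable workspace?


r_max = L1 + L2 = 5.8 m
r_min = |L1 - L2| = 0.0 m
Area = pi*(r_max^2 - r_min^2)
= pi*(33.64 - 0.0)
= pi * 33.64
= 105.6832 m^2


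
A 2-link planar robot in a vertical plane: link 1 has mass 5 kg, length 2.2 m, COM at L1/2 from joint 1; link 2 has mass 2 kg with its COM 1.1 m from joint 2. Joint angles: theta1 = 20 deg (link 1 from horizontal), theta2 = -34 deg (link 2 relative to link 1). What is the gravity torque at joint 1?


Horizontal distance from joint 1 to link-1 COM:
  x_c1 = (L1/2)*cos(t1) = 1.1 * 0.9397 = 1.0337 m
Horizontal distance from joint 1 to link-2 COM:
  x_c2 = L1*cos(t1) + Lc2*cos(t1+t2)
       = 2.2*0.9397 + 1.1*0.9703 = 3.1346 m
tau1 = m1*g*x_c1 + m2*g*x_c2
     = 5*9.81*1.0337 + 2*9.81*3.1346
     = 50.7011 + 61.5018
     = 112.2029 Nm


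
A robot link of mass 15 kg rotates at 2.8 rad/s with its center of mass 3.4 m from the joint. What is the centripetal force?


F = m * omega^2 * r
= 15 * 2.8^2 * 3.4
= 15 * 7.84 * 3.4
= 399.84 N


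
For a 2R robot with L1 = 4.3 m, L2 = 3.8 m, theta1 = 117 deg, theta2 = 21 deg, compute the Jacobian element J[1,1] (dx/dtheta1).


J[1,1] = -L1*sin(t1) - L2*sin(t1+t2)
= -4.3*sin(117) - 3.8*sin(138)
= -6.374


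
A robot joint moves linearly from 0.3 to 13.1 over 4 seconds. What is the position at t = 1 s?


s = t/T = 1/4 = 0.25
p(t) = p0 + (pf-p0)*s
= 0.3 + (13.1 - 0.3) * 0.25
= 3.5


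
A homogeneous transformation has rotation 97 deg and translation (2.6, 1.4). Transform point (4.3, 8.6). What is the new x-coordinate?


x' = cos(theta)*px - sin(theta)*py + tx
= -0.1219*4.3 - 0.9925*8.6 + 2.6
= -6.4599


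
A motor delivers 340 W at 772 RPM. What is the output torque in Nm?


omega = 772 * 2*pi/60 = 80.8437 rad/s
tau = P / omega = 340 / 80.8437
= 4.2056 Nm


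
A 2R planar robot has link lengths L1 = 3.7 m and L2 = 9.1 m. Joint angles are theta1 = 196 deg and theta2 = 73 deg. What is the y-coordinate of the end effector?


Convert angles to radians: theta1 = 3.4208, theta2 = 1.2741
y = L1*sin(theta1) + L2*sin(theta1+theta2)
y = -1.0199 + -9.0986
y = -10.1185


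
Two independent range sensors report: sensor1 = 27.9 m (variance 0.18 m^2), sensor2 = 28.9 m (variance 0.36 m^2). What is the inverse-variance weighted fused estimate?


w1 = (1/var1) / (1/var1 + 1/var2)
   = 5.5556 / (5.5556 + 2.7778) = 0.6667
w2 = 1 - w1 = 0.3333
fused = w1*s1 + w2*s2 = 18.6 + 9.6333
= 28.2333 m


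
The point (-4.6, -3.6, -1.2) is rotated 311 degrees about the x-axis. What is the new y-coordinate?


Rotation about x-axis: y' = y*cos(theta) - z*sin(theta)
= -3.6 * 0.6561 - -1.2 * -0.7547
= -3.2675


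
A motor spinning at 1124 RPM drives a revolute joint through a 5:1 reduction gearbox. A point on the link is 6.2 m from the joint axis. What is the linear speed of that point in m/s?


omega_motor = 1124 * 2*pi/60 = 117.705 rad/s
omega_joint = omega_motor / 5 = 23.541 rad/s
v = omega_joint * r = 23.541 * 6.2
= 145.9542 m/s


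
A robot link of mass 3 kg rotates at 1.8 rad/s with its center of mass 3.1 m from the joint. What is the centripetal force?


F = m * omega^2 * r
= 3 * 1.8^2 * 3.1
= 3 * 3.24 * 3.1
= 30.132 N


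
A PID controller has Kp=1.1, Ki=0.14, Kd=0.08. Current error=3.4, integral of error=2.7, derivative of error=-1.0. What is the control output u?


u = Kp*e + Ki*int(e) + Kd*de/dt
= 1.1*3.4 + 0.14*2.7 + 0.08*(-1.0)
= 3.74 + 0.378 + -0.08
= 4.038


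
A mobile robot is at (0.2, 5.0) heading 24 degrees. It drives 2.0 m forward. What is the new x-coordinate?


x_new = x0 + d*cos(theta)
= 0.2 + 2.0*cos(24)
= 0.2 + 1.8271
= 2.0271


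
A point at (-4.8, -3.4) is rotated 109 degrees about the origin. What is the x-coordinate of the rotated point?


x' = x*cos(theta) - y*sin(theta)
cos(109 deg) = -0.3256, sin(109 deg) = 0.9455
x' = -4.8 * -0.3256 - -3.4 * 0.9455
= 1.5627 - -3.2148
= 4.7775


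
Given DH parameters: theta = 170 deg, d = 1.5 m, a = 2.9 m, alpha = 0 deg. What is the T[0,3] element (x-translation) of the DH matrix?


T[0,3] = a * cos(theta)
= 2.9 * cos(170 deg)
= 2.9 * -0.9848
= -2.8559


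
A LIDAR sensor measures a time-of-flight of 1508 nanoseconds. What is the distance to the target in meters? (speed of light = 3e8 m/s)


tof = 1508 ns = 1.508e-06 s
dist = c * tof / 2
= 3e8 * 1.508e-06 / 2
= 226.2 m


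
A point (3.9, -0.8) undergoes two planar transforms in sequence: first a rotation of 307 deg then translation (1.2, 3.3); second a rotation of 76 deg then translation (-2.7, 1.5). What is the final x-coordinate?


After transform 1:
x1 = cos(307)*3.9 - sin(307)*-0.8 + 1.2 = 2.9082
y1 = sin(307)*3.9 + cos(307)*-0.8 + 3.3 = -0.2961
After transform 2:
x2 = cos(76)*2.9082 - sin(76)*-0.2961 + -2.7
= -1.7091


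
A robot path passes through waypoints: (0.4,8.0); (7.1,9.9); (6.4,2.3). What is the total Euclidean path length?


Segment lengths:
  seg1 = sqrt((6.7)^2 + (1.9)^2) = 6.9642
  seg2 = sqrt((-0.7)^2 + (-7.6)^2) = 7.6322
Total = 14.5964


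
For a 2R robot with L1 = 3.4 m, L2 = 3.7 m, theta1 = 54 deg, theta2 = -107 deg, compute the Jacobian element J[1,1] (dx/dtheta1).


J[1,1] = -L1*sin(t1) - L2*sin(t1+t2)
= -3.4*sin(54) - 3.7*sin(-53)
= 0.2043


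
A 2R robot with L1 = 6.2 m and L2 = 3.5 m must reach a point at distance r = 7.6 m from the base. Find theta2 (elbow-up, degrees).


cos(theta2) = (r^2 - L1^2 - L2^2) / (2*L1*L2)
cos(theta2) = (57.76 - 38.44 - 12.25) / 43.4
cos(theta2) = 0.162903
theta2 = 80.6245 degrees


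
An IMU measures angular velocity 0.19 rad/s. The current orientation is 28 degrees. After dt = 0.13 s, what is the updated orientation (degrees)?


delta_theta = w * dt = 0.19 * 0.13 = 0.0247 rad
= 1.4152 deg
theta_new = 28 + 1.4152 = 29.4152 deg


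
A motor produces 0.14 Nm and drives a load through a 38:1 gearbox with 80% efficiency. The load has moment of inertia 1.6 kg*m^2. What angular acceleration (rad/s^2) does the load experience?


tau_out = tau_motor * N * eta
= 0.14 * 38 * 0.8 = 4.256 Nm
alpha = tau_out / I = 4.256 / 1.6
= 2.66 rad/s^2


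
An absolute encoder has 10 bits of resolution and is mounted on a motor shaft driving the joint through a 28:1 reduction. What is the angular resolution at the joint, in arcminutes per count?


counts = 2^10 = 1024
effective counts at joint = 1024 * 28 = 28672
resolution = 360*60 / 28672
= 0.7533 arcmin/count


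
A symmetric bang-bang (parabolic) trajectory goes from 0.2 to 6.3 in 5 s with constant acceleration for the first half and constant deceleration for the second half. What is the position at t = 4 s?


Symmetric rest-to-rest: each phase covers (pf-p0)/2 in time T/2. 0.5*a*(T/2)^2 = (pf-p0)/2 => a = 4*(pf-p0)/T^2
a = 4*(6.3-0.2)/5^2 = 0.976
t = 4 is in the deceleration phase (t > T/2).
p = pf - 0.5*a*(T-t)^2 = 6.3 - 0.5*0.976*1^2
= 5.812


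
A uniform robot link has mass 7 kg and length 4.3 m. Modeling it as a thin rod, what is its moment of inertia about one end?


I = (1/3) * m * L^2
= (1/3) * 7 * 4.3^2
= 0.333333 * 7 * 18.49
= 43.1433 kg*m^2


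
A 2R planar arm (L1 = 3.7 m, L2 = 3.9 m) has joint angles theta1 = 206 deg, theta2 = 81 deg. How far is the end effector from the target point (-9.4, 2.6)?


End effector via forward kinematics:
x = L1*cos(t1) + L2*cos(t1+t2) = -2.1853
y = L1*sin(t1) + L2*sin(t1+t2) = -5.3516
Distance to target:
d = sqrt((-9.4 - -2.1853)^2 + (2.6 - -5.3516)^2)
= sqrt(52.0521 + 63.2273)
= 10.7368 m


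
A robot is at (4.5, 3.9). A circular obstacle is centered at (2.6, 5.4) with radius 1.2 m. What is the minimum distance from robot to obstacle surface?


center_dist = sqrt((4.5-2.6)^2 + (3.9-5.4)^2)
= sqrt(3.61 + 2.25)
= 2.4207
min_dist = center_dist - radius = 2.4207 - 1.2 = 1.2207 m


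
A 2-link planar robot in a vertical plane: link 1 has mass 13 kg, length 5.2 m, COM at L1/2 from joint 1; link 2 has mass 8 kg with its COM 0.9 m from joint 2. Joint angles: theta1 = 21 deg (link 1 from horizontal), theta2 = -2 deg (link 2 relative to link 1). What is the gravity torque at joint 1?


Horizontal distance from joint 1 to link-1 COM:
  x_c1 = (L1/2)*cos(t1) = 2.6 * 0.9336 = 2.4273 m
Horizontal distance from joint 1 to link-2 COM:
  x_c2 = L1*cos(t1) + Lc2*cos(t1+t2)
       = 5.2*0.9336 + 0.9*0.9455 = 5.7056 m
tau1 = m1*g*x_c1 + m2*g*x_c2
     = 13*9.81*2.4273 + 8*9.81*5.7056
     = 309.5547 + 447.7743
     = 757.329 Nm


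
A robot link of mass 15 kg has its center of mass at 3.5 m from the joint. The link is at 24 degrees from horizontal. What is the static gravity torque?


tau = m*g*L*cos(angle)
= 15 * 9.81 * 3.5 * cos(24 deg)
= 15 * 9.81 * 3.5 * 0.9135
= 470.4987 Nm


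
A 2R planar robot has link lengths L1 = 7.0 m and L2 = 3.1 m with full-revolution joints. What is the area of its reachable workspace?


r_max = L1 + L2 = 10.1 m
r_min = |L1 - L2| = 3.9 m
Area = pi*(r_max^2 - r_min^2)
= pi*(102.01 - 15.21)
= pi * 86.8
= 272.6902 m^2


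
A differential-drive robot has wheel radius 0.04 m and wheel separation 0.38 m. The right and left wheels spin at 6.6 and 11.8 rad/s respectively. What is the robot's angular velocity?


vR = r*wR = 0.04*6.6 = 0.264 m/s
vL = r*wL = 0.04*11.8 = 0.472 m/s
v = (vR+vL)/2 = 0.368 m/s
omega = (vR-vL)/L = -0.5474 rad/s
angular velocity = -0.5474 rad/s


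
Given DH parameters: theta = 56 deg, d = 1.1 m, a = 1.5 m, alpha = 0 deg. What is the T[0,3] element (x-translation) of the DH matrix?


T[0,3] = a * cos(theta)
= 1.5 * cos(56 deg)
= 1.5 * 0.5592
= 0.8388


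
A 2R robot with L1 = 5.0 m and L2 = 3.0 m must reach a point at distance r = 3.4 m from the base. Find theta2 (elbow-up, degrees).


cos(theta2) = (r^2 - L1^2 - L2^2) / (2*L1*L2)
cos(theta2) = (11.56 - 25.0 - 9.0) / 30.0
cos(theta2) = -0.748
theta2 = 138.4174 degrees


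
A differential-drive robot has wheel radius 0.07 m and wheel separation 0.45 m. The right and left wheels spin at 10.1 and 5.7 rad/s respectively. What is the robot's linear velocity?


vR = r*wR = 0.07*10.1 = 0.707 m/s
vL = r*wL = 0.07*5.7 = 0.399 m/s
v = (vR+vL)/2 = 0.553 m/s
omega = (vR-vL)/L = 0.6844 rad/s
linear velocity = 0.553 m/s


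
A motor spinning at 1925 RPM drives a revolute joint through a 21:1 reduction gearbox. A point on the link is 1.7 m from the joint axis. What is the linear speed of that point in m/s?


omega_motor = 1925 * 2*pi/60 = 201.5855 rad/s
omega_joint = omega_motor / 21 = 9.5993 rad/s
v = omega_joint * r = 9.5993 * 1.7
= 16.3188 m/s


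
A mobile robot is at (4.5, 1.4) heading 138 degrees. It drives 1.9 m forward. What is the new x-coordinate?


x_new = x0 + d*cos(theta)
= 4.5 + 1.9*cos(138)
= 4.5 + -1.412
= 3.088


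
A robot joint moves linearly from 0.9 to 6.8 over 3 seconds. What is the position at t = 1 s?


s = t/T = 1/3 = 0.3333
p(t) = p0 + (pf-p0)*s
= 0.9 + (6.8 - 0.9) * 0.3333
= 2.8667


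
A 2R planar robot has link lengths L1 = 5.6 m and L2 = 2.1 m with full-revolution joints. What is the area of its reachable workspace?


r_max = L1 + L2 = 7.7 m
r_min = |L1 - L2| = 3.5 m
Area = pi*(r_max^2 - r_min^2)
= pi*(59.29 - 12.25)
= pi * 47.04
= 147.7805 m^2


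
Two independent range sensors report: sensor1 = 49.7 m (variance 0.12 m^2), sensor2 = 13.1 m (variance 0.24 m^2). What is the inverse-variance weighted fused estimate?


w1 = (1/var1) / (1/var1 + 1/var2)
   = 8.3333 / (8.3333 + 4.1667) = 0.6667
w2 = 1 - w1 = 0.3333
fused = w1*s1 + w2*s2 = 33.1333 + 4.3667
= 37.5 m


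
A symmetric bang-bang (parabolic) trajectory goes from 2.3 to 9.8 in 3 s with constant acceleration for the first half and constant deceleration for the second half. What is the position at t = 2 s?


Symmetric rest-to-rest: each phase covers (pf-p0)/2 in time T/2. 0.5*a*(T/2)^2 = (pf-p0)/2 => a = 4*(pf-p0)/T^2
a = 4*(9.8-2.3)/3^2 = 3.3333
t = 2 is in the deceleration phase (t > T/2).
p = pf - 0.5*a*(T-t)^2 = 9.8 - 0.5*3.3333*1^2
= 8.1333


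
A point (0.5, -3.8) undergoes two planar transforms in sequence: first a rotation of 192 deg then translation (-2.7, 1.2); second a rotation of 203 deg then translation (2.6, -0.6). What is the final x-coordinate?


After transform 1:
x1 = cos(192)*0.5 - sin(192)*-3.8 + -2.7 = -3.9791
y1 = sin(192)*0.5 + cos(192)*-3.8 + 1.2 = 4.813
After transform 2:
x2 = cos(203)*-3.9791 - sin(203)*4.813 + 2.6
= 8.1434


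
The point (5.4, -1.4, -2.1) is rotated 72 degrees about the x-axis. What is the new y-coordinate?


Rotation about x-axis: y' = y*cos(theta) - z*sin(theta)
= -1.4 * 0.309 - -2.1 * 0.9511
= 1.5646


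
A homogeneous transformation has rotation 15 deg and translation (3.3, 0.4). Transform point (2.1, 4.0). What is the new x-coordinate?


x' = cos(theta)*px - sin(theta)*py + tx
= 0.9659*2.1 - 0.2588*4.0 + 3.3
= 4.2932


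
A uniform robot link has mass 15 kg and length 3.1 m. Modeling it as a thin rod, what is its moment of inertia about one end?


I = (1/3) * m * L^2
= (1/3) * 15 * 3.1^2
= 0.333333 * 15 * 9.61
= 48.05 kg*m^2


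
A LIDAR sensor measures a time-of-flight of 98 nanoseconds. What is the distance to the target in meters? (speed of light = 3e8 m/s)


tof = 98 ns = 9.8e-08 s
dist = c * tof / 2
= 3e8 * 9.8e-08 / 2
= 14.7 m


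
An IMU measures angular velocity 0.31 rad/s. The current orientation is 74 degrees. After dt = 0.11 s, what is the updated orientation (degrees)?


delta_theta = w * dt = 0.31 * 0.11 = 0.0341 rad
= 1.9538 deg
theta_new = 74 + 1.9538 = 75.9538 deg


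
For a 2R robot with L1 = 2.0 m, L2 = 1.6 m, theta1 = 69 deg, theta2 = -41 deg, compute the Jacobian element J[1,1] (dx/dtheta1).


J[1,1] = -L1*sin(t1) - L2*sin(t1+t2)
= -2.0*sin(69) - 1.6*sin(28)
= -2.6183


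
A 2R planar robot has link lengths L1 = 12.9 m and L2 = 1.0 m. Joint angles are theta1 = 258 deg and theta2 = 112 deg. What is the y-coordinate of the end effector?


Convert angles to radians: theta1 = 4.5029, theta2 = 1.9548
y = L1*sin(theta1) + L2*sin(theta1+theta2)
y = -12.6181 + 0.1736
y = -12.4445


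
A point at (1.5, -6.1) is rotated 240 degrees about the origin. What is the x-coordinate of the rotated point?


x' = x*cos(theta) - y*sin(theta)
cos(240 deg) = -0.5, sin(240 deg) = -0.866
x' = 1.5 * -0.5 - -6.1 * -0.866
= -0.75 - 5.2828
= -6.0328


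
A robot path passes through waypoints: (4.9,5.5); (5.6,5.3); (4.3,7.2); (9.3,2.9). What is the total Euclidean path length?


Segment lengths:
  seg1 = sqrt((0.7)^2 + (-0.2)^2) = 0.728
  seg2 = sqrt((-1.3)^2 + (1.9)^2) = 2.3022
  seg3 = sqrt((5.0)^2 + (-4.3)^2) = 6.5947
Total = 9.6249


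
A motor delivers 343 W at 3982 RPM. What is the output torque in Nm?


omega = 3982 * 2*pi/60 = 416.9941 rad/s
tau = P / omega = 343 / 416.9941
= 0.8226 Nm


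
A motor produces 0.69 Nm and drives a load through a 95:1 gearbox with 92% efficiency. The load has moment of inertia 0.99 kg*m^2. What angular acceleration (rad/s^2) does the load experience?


tau_out = tau_motor * N * eta
= 0.69 * 95 * 0.92 = 60.306 Nm
alpha = tau_out / I = 60.306 / 0.99
= 60.9152 rad/s^2


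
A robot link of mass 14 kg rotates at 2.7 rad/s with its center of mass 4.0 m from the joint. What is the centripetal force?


F = m * omega^2 * r
= 14 * 2.7^2 * 4.0
= 14 * 7.29 * 4.0
= 408.24 N


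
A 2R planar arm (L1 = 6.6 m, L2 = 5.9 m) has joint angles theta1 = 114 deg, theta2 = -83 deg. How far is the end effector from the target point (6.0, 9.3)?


End effector via forward kinematics:
x = L1*cos(t1) + L2*cos(t1+t2) = 2.3728
y = L1*sin(t1) + L2*sin(t1+t2) = 9.0681
Distance to target:
d = sqrt((6.0 - 2.3728)^2 + (9.3 - 9.0681)^2)
= sqrt(13.1564 + 0.0538)
= 3.6346 m


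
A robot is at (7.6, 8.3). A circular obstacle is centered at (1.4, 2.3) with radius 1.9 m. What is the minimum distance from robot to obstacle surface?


center_dist = sqrt((7.6-1.4)^2 + (8.3-2.3)^2)
= sqrt(38.44 + 36.0)
= 8.6279
min_dist = center_dist - radius = 8.6279 - 1.9 = 6.7279 m


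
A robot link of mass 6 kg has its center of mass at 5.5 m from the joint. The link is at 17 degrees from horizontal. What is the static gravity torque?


tau = m*g*L*cos(angle)
= 6 * 9.81 * 5.5 * cos(17 deg)
= 6 * 9.81 * 5.5 * 0.9563
= 309.5845 Nm


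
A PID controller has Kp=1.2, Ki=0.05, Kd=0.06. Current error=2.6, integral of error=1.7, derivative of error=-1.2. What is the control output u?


u = Kp*e + Ki*int(e) + Kd*de/dt
= 1.2*2.6 + 0.05*1.7 + 0.06*(-1.2)
= 3.12 + 0.085 + -0.072
= 3.133


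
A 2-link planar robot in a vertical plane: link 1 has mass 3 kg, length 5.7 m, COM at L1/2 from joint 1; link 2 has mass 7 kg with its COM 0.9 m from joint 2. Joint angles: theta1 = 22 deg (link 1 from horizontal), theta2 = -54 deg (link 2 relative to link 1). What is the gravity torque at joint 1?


Horizontal distance from joint 1 to link-1 COM:
  x_c1 = (L1/2)*cos(t1) = 2.85 * 0.9272 = 2.6425 m
Horizontal distance from joint 1 to link-2 COM:
  x_c2 = L1*cos(t1) + Lc2*cos(t1+t2)
       = 5.7*0.9272 + 0.9*0.848 = 6.0482 m
tau1 = m1*g*x_c1 + m2*g*x_c2
     = 3*9.81*2.6425 + 7*9.81*6.0482
     = 77.768 + 415.3293
     = 493.0973 Nm


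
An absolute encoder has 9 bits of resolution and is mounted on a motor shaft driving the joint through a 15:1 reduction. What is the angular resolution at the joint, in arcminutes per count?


counts = 2^9 = 512
effective counts at joint = 512 * 15 = 7680
resolution = 360*60 / 7680
= 2.8125 arcmin/count


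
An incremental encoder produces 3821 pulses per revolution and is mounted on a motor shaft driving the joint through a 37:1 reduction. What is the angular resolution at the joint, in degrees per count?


counts per rev = 3821
effective counts at joint = 3821 * 37 = 141377
resolution = 360 / 141377
= 0.0025 deg/count


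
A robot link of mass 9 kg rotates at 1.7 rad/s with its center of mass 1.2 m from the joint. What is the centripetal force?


F = m * omega^2 * r
= 9 * 1.7^2 * 1.2
= 9 * 2.89 * 1.2
= 31.212 N


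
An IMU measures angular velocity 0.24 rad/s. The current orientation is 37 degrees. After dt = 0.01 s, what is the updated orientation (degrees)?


delta_theta = w * dt = 0.24 * 0.01 = 0.0024 rad
= 0.1375 deg
theta_new = 37 + 0.1375 = 37.1375 deg


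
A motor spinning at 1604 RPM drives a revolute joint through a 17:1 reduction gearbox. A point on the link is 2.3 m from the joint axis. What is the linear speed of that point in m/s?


omega_motor = 1604 * 2*pi/60 = 167.9705 rad/s
omega_joint = omega_motor / 17 = 9.8806 rad/s
v = omega_joint * r = 9.8806 * 2.3
= 22.7254 m/s


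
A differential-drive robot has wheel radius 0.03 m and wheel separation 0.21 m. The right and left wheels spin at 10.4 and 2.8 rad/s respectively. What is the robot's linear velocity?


vR = r*wR = 0.03*10.4 = 0.312 m/s
vL = r*wL = 0.03*2.8 = 0.084 m/s
v = (vR+vL)/2 = 0.198 m/s
omega = (vR-vL)/L = 1.0857 rad/s
linear velocity = 0.198 m/s


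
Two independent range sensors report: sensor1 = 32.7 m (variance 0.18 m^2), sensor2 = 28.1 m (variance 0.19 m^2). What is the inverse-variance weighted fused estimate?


w1 = (1/var1) / (1/var1 + 1/var2)
   = 5.5556 / (5.5556 + 5.2632) = 0.5135
w2 = 1 - w1 = 0.4865
fused = w1*s1 + w2*s2 = 16.7919 + 13.6703
= 30.4622 m


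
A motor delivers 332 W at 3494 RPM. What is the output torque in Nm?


omega = 3494 * 2*pi/60 = 365.8908 rad/s
tau = P / omega = 332 / 365.8908
= 0.9074 Nm


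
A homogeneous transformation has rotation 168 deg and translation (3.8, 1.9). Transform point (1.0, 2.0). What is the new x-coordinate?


x' = cos(theta)*px - sin(theta)*py + tx
= -0.9781*1.0 - 0.2079*2.0 + 3.8
= 2.406


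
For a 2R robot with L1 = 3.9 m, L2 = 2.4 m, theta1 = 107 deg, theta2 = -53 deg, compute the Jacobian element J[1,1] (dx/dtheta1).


J[1,1] = -L1*sin(t1) - L2*sin(t1+t2)
= -3.9*sin(107) - 2.4*sin(54)
= -5.6712


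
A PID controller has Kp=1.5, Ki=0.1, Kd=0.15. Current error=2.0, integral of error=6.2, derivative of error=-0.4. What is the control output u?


u = Kp*e + Ki*int(e) + Kd*de/dt
= 1.5*2.0 + 0.1*6.2 + 0.15*(-0.4)
= 3.0 + 0.62 + -0.06
= 3.56


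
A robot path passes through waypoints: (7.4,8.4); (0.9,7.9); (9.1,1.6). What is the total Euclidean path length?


Segment lengths:
  seg1 = sqrt((-6.5)^2 + (-0.5)^2) = 6.5192
  seg2 = sqrt((8.2)^2 + (-6.3)^2) = 10.3407
Total = 16.8599


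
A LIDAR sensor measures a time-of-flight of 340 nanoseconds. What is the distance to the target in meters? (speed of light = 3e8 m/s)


tof = 340 ns = 3.4e-07 s
dist = c * tof / 2
= 3e8 * 3.4e-07 / 2
= 51.0 m


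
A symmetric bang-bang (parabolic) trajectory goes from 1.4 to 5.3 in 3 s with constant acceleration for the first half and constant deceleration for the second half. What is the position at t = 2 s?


Symmetric rest-to-rest: each phase covers (pf-p0)/2 in time T/2. 0.5*a*(T/2)^2 = (pf-p0)/2 => a = 4*(pf-p0)/T^2
a = 4*(5.3-1.4)/3^2 = 1.7333
t = 2 is in the deceleration phase (t > T/2).
p = pf - 0.5*a*(T-t)^2 = 5.3 - 0.5*1.7333*1^2
= 4.4333


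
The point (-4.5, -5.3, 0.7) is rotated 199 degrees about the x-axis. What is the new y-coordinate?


Rotation about x-axis: y' = y*cos(theta) - z*sin(theta)
= -5.3 * -0.9455 - 0.7 * -0.3256
= 5.2391


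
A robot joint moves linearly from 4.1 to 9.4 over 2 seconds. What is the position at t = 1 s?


s = t/T = 1/2 = 0.5
p(t) = p0 + (pf-p0)*s
= 4.1 + (9.4 - 4.1) * 0.5
= 6.75


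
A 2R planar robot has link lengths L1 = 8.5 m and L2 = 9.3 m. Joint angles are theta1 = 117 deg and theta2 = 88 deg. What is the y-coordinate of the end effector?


Convert angles to radians: theta1 = 2.042, theta2 = 1.5359
y = L1*sin(theta1) + L2*sin(theta1+theta2)
y = 7.5736 + -3.9303
y = 3.6432


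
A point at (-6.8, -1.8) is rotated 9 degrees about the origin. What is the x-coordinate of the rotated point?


x' = x*cos(theta) - y*sin(theta)
cos(9 deg) = 0.9877, sin(9 deg) = 0.1564
x' = -6.8 * 0.9877 - -1.8 * 0.1564
= -6.7163 - -0.2816
= -6.4347


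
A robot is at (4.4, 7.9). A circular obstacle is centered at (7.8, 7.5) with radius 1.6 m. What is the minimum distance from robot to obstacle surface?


center_dist = sqrt((4.4-7.8)^2 + (7.9-7.5)^2)
= sqrt(11.56 + 0.16)
= 3.4234
min_dist = center_dist - radius = 3.4234 - 1.6 = 1.8234 m


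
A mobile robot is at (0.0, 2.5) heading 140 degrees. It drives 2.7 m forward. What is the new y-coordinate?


y_new = y0 + d*sin(theta)
= 2.5 + 2.7*sin(140)
= 2.5 + 1.7355
= 4.2355


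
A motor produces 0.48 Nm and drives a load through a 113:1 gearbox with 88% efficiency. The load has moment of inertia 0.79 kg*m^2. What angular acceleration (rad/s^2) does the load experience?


tau_out = tau_motor * N * eta
= 0.48 * 113 * 0.88 = 47.7312 Nm
alpha = tau_out / I = 47.7312 / 0.79
= 60.4192 rad/s^2


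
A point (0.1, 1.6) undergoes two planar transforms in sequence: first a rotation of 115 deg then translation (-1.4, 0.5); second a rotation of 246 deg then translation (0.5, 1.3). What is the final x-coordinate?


After transform 1:
x1 = cos(115)*0.1 - sin(115)*1.6 + -1.4 = -2.8924
y1 = sin(115)*0.1 + cos(115)*1.6 + 0.5 = -0.0856
After transform 2:
x2 = cos(246)*-2.8924 - sin(246)*-0.0856 + 0.5
= 1.5983


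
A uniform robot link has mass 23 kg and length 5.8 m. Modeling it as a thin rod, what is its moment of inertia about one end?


I = (1/3) * m * L^2
= (1/3) * 23 * 5.8^2
= 0.333333 * 23 * 33.64
= 257.9067 kg*m^2


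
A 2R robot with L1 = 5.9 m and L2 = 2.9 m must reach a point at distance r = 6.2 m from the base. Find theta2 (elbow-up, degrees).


cos(theta2) = (r^2 - L1^2 - L2^2) / (2*L1*L2)
cos(theta2) = (38.44 - 34.81 - 8.41) / 34.22
cos(theta2) = -0.139684
theta2 = 98.0296 degrees


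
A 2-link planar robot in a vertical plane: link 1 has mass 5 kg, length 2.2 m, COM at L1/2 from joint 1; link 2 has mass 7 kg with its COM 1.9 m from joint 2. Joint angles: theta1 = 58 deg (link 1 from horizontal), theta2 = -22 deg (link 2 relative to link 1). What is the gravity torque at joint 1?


Horizontal distance from joint 1 to link-1 COM:
  x_c1 = (L1/2)*cos(t1) = 1.1 * 0.5299 = 0.5829 m
Horizontal distance from joint 1 to link-2 COM:
  x_c2 = L1*cos(t1) + Lc2*cos(t1+t2)
       = 2.2*0.5299 + 1.9*0.809 = 2.703 m
tau1 = m1*g*x_c1 + m2*g*x_c2
     = 5*9.81*0.5829 + 7*9.81*2.703
     = 28.5918 + 185.6119
     = 214.2037 Nm


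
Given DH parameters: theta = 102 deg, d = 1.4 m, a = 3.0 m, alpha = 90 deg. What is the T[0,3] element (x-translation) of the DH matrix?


T[0,3] = a * cos(theta)
= 3.0 * cos(102 deg)
= 3.0 * -0.2079
= -0.6237


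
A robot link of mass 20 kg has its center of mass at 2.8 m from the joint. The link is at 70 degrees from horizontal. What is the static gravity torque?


tau = m*g*L*cos(angle)
= 20 * 9.81 * 2.8 * cos(70 deg)
= 20 * 9.81 * 2.8 * 0.342
= 187.8922 Nm


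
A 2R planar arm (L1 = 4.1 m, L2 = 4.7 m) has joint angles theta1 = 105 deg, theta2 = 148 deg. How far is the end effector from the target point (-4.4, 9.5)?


End effector via forward kinematics:
x = L1*cos(t1) + L2*cos(t1+t2) = -2.4353
y = L1*sin(t1) + L2*sin(t1+t2) = -0.5343
Distance to target:
d = sqrt((-4.4 - -2.4353)^2 + (9.5 - -0.5343)^2)
= sqrt(3.86 + 100.6879)
= 10.2249 m


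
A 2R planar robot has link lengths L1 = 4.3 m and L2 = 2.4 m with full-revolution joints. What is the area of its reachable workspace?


r_max = L1 + L2 = 6.7 m
r_min = |L1 - L2| = 1.9 m
Area = pi*(r_max^2 - r_min^2)
= pi*(44.89 - 3.61)
= pi * 41.28
= 129.6849 m^2


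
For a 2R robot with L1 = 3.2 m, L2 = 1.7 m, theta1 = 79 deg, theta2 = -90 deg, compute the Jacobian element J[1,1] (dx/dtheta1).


J[1,1] = -L1*sin(t1) - L2*sin(t1+t2)
= -3.2*sin(79) - 1.7*sin(-11)
= -2.8168


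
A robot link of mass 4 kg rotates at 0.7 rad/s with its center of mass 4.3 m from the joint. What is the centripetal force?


F = m * omega^2 * r
= 4 * 0.7^2 * 4.3
= 4 * 0.49 * 4.3
= 8.428 N


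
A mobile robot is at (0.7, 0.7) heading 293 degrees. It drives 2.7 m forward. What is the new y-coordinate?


y_new = y0 + d*sin(theta)
= 0.7 + 2.7*sin(293)
= 0.7 + -2.4854
= -1.7854


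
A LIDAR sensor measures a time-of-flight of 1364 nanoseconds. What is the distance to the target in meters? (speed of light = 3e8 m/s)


tof = 1364 ns = 1.364e-06 s
dist = c * tof / 2
= 3e8 * 1.364e-06 / 2
= 204.6 m


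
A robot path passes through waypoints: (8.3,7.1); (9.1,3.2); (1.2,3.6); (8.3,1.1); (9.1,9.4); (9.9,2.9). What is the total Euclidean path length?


Segment lengths:
  seg1 = sqrt((0.8)^2 + (-3.9)^2) = 3.9812
  seg2 = sqrt((-7.9)^2 + (0.4)^2) = 7.9101
  seg3 = sqrt((7.1)^2 + (-2.5)^2) = 7.5273
  seg4 = sqrt((0.8)^2 + (8.3)^2) = 8.3385
  seg5 = sqrt((0.8)^2 + (-6.5)^2) = 6.549
Total = 34.3061


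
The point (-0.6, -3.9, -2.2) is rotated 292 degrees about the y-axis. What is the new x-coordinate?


Rotation about y-axis: x' = x*cos(theta) + z*sin(theta)
= -0.6 * 0.3746 + -2.2 * -0.9272
= 1.815


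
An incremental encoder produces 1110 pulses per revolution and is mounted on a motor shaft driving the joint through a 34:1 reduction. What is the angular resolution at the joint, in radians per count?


counts per rev = 1110
effective counts at joint = 1110 * 34 = 37740
resolution = 2*pi / 37740
= 1.6649e-04 rad/count


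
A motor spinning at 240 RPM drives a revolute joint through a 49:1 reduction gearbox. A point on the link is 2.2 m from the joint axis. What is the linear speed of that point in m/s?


omega_motor = 240 * 2*pi/60 = 25.1327 rad/s
omega_joint = omega_motor / 49 = 0.5129 rad/s
v = omega_joint * r = 0.5129 * 2.2
= 1.1284 m/s


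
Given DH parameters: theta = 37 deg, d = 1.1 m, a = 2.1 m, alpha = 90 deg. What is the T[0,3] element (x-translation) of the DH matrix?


T[0,3] = a * cos(theta)
= 2.1 * cos(37 deg)
= 2.1 * 0.7986
= 1.6771


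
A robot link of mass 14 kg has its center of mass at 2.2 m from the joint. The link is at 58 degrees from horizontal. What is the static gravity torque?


tau = m*g*L*cos(angle)
= 14 * 9.81 * 2.2 * cos(58 deg)
= 14 * 9.81 * 2.2 * 0.5299
= 160.114 Nm


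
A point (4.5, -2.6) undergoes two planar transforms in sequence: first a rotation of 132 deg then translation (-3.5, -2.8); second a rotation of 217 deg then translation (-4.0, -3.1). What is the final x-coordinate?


After transform 1:
x1 = cos(132)*4.5 - sin(132)*-2.6 + -3.5 = -4.5789
y1 = sin(132)*4.5 + cos(132)*-2.6 + -2.8 = 2.2839
After transform 2:
x2 = cos(217)*-4.5789 - sin(217)*2.2839 + -4.0
= 1.0314


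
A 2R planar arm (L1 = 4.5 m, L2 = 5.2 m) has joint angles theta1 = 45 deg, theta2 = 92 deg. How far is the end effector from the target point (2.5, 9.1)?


End effector via forward kinematics:
x = L1*cos(t1) + L2*cos(t1+t2) = -0.6211
y = L1*sin(t1) + L2*sin(t1+t2) = 6.7284
Distance to target:
d = sqrt((2.5 - -0.6211)^2 + (9.1 - 6.7284)^2)
= sqrt(9.741 + 5.6246)
= 3.9199 m


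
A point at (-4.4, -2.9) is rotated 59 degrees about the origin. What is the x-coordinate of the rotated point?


x' = x*cos(theta) - y*sin(theta)
cos(59 deg) = 0.515, sin(59 deg) = 0.8572
x' = -4.4 * 0.515 - -2.9 * 0.8572
= -2.2662 - -2.4858
= 0.2196


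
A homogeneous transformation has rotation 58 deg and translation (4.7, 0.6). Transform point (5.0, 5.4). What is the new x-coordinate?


x' = cos(theta)*px - sin(theta)*py + tx
= 0.5299*5.0 - 0.848*5.4 + 4.7
= 2.7701


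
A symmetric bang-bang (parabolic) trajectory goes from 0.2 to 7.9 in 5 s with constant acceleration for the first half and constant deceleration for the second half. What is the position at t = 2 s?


Symmetric rest-to-rest: each phase covers (pf-p0)/2 in time T/2. 0.5*a*(T/2)^2 = (pf-p0)/2 => a = 4*(pf-p0)/T^2
a = 4*(7.9-0.2)/5^2 = 1.232
t = 2 is in the acceleration phase (t <= T/2).
p = p0 + 0.5*a*t^2 = 0.2 + 0.5*1.232*2^2
= 2.664


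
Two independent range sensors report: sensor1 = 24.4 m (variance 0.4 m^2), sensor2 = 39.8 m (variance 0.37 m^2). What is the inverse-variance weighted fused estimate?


w1 = (1/var1) / (1/var1 + 1/var2)
   = 2.5 / (2.5 + 2.7027) = 0.4805
w2 = 1 - w1 = 0.5195
fused = w1*s1 + w2*s2 = 11.7247 + 20.6753
= 32.4 m


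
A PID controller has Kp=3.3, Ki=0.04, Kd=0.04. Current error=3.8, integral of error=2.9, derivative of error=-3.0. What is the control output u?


u = Kp*e + Ki*int(e) + Kd*de/dt
= 3.3*3.8 + 0.04*2.9 + 0.04*(-3.0)
= 12.54 + 0.116 + -0.12
= 12.536


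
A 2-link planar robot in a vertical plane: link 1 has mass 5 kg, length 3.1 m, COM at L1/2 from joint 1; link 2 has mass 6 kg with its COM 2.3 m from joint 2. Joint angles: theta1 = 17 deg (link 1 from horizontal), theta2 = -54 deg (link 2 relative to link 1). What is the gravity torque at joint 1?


Horizontal distance from joint 1 to link-1 COM:
  x_c1 = (L1/2)*cos(t1) = 1.55 * 0.9563 = 1.4823 m
Horizontal distance from joint 1 to link-2 COM:
  x_c2 = L1*cos(t1) + Lc2*cos(t1+t2)
       = 3.1*0.9563 + 2.3*0.7986 = 4.8014 m
tau1 = m1*g*x_c1 + m2*g*x_c2
     = 5*9.81*1.4823 + 6*9.81*4.8014
     = 72.7055 + 282.6108
     = 355.3162 Nm


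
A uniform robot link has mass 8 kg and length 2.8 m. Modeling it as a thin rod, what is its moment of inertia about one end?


I = (1/3) * m * L^2
= (1/3) * 8 * 2.8^2
= 0.333333 * 8 * 7.84
= 20.9067 kg*m^2


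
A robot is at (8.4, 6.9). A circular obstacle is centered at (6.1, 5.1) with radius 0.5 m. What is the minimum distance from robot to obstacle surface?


center_dist = sqrt((8.4-6.1)^2 + (6.9-5.1)^2)
= sqrt(5.29 + 3.24)
= 2.9206
min_dist = center_dist - radius = 2.9206 - 0.5 = 2.4206 m


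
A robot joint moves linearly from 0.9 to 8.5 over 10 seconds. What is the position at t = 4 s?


s = t/T = 4/10 = 0.4
p(t) = p0 + (pf-p0)*s
= 0.9 + (8.5 - 0.9) * 0.4
= 3.94


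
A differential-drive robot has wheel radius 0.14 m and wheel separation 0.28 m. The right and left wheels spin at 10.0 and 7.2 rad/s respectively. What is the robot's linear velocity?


vR = r*wR = 0.14*10.0 = 1.4 m/s
vL = r*wL = 0.14*7.2 = 1.008 m/s
v = (vR+vL)/2 = 1.204 m/s
omega = (vR-vL)/L = 1.4 rad/s
linear velocity = 1.204 m/s


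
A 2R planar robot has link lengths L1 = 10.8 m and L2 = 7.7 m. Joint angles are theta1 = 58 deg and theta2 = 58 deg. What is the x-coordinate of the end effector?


Convert angles to radians: theta1 = 1.0123, theta2 = 1.0123
x = L1*cos(theta1) + L2*cos(theta1+theta2)
x = 5.7231 + -3.3755
x = 2.3477


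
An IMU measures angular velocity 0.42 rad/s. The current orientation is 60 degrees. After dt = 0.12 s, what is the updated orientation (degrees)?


delta_theta = w * dt = 0.42 * 0.12 = 0.0504 rad
= 2.8877 deg
theta_new = 60 + 2.8877 = 62.8877 deg


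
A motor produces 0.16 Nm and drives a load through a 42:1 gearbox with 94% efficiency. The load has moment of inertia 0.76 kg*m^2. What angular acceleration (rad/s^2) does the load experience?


tau_out = tau_motor * N * eta
= 0.16 * 42 * 0.94 = 6.3168 Nm
alpha = tau_out / I = 6.3168 / 0.76
= 8.3116 rad/s^2
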